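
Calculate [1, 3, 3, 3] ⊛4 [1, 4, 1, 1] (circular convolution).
Use y[k] = Σ_j u[j]·v[(k-j) mod 4]. y[0] = 1×1 + 3×1 + 3×1 + 3×4 = 19; y[1] = 1×4 + 3×1 + 3×1 + 3×1 = 13; y[2] = 1×1 + 3×4 + 3×1 + 3×1 = 19; y[3] = 1×1 + 3×1 + 3×4 + 3×1 = 19. Result: [19, 13, 19, 19]

[19, 13, 19, 19]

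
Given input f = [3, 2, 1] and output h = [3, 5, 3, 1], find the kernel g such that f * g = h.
Output length 4 = len(f) + len(g) - 1 ⇒ len(g) = 2. Solve g forward using g[k] = (h[k] - Σ_{i≥1} f[i]·g[k-i]) / f[0]: g[0] = h[0] / f[0] = 3 / 3 = 1; g[1] = (h[1] - 2×1) / f[0] = (5 - 2×1) / 3 = 1. So g = [1, 1]. Forward-check [3, 2, 1] * [1, 1]: h[0] = 3×1 = 3; h[1] = 3×1 + 2×1 = 5; h[2] = 2×1 + 1×1 = 3; h[3] = 1×1 = 1 → [3, 5, 3, 1] ✓

[1, 1]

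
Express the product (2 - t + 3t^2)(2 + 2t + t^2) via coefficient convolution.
Ascending coefficients: a = [2, -1, 3], b = [2, 2, 1]. c[0] = 2×2 = 4; c[1] = 2×2 + -1×2 = 2; c[2] = 2×1 + -1×2 + 3×2 = 6; c[3] = -1×1 + 3×2 = 5; c[4] = 3×1 = 3. Result coefficients: [4, 2, 6, 5, 3] → 4 + 2t + 6t^2 + 5t^3 + 3t^4

4 + 2t + 6t^2 + 5t^3 + 3t^4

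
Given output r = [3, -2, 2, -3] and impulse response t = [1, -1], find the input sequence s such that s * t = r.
Deconvolve r=[3, -2, 2, -3] by t=[1, -1]. Since t[0]=1, solve forward: s[0] = r[0] / 1 = 3; s[1] = (r[1] - 3×-1) / 1 = 1; s[2] = (r[2] - 1×-1) / 1 = 3. So s = [3, 1, 3]. Check by forward convolution: r[0] = 3×1 = 3; r[1] = 3×-1 + 1×1 = -2; r[2] = 1×-1 + 3×1 = 2; r[3] = 3×-1 = -3

[3, 1, 3]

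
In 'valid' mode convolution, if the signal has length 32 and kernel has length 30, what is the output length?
'Valid' mode counts only positions where the kernel fully overlaps the signal: m - n + 1 = 32 - 30 + 1 = 3

3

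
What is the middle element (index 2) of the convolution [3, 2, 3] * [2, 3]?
Use y[k] = Σ_i a[i]·b[k-i] at k=2. y[2] = 2×3 + 3×2 = 12

12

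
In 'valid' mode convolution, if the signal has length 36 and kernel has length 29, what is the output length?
'Valid' mode counts only positions where the kernel fully overlaps the signal: m - n + 1 = 36 - 29 + 1 = 8

8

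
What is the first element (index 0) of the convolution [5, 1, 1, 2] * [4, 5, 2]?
Use y[k] = Σ_i a[i]·b[k-i] at k=0. y[0] = 5×4 = 20

20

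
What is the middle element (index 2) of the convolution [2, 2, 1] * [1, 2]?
Use y[k] = Σ_i a[i]·b[k-i] at k=2. y[2] = 2×2 + 1×1 = 5

5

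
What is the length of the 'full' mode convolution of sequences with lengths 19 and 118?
Linear/full convolution length: m + n - 1 = 19 + 118 - 1 = 136

136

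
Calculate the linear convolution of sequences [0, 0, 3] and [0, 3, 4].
y[0] = 0×0 = 0; y[1] = 0×3 + 0×0 = 0; y[2] = 0×4 + 0×3 + 3×0 = 0; y[3] = 0×4 + 3×3 = 9; y[4] = 3×4 = 12

[0, 0, 0, 9, 12]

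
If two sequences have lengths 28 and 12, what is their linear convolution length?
Linear/full convolution length: m + n - 1 = 28 + 12 - 1 = 39

39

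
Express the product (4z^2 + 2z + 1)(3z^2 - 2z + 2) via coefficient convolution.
Ascending coefficients: a = [1, 2, 4], b = [2, -2, 3]. c[0] = 1×2 = 2; c[1] = 1×-2 + 2×2 = 2; c[2] = 1×3 + 2×-2 + 4×2 = 7; c[3] = 2×3 + 4×-2 = -2; c[4] = 4×3 = 12. Result coefficients: [2, 2, 7, -2, 12] → 12z^4 - 2z^3 + 7z^2 + 2z + 2

12z^4 - 2z^3 + 7z^2 + 2z + 2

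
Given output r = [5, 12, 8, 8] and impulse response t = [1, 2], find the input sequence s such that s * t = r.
Deconvolve r=[5, 12, 8, 8] by t=[1, 2]. Since t[0]=1, solve forward: s[0] = r[0] / 1 = 5; s[1] = (r[1] - 5×2) / 1 = 2; s[2] = (r[2] - 2×2) / 1 = 4. So s = [5, 2, 4]. Check by forward convolution: r[0] = 5×1 = 5; r[1] = 5×2 + 2×1 = 12; r[2] = 2×2 + 4×1 = 8; r[3] = 4×2 = 8

[5, 2, 4]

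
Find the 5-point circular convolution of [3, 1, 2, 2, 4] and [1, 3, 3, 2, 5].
Use y[k] = Σ_j a[j]·b[(k-j) mod 5]. y[0] = 3×1 + 1×5 + 2×2 + 2×3 + 4×3 = 30; y[1] = 3×3 + 1×1 + 2×5 + 2×2 + 4×3 = 36; y[2] = 3×3 + 1×3 + 2×1 + 2×5 + 4×2 = 32; y[3] = 3×2 + 1×3 + 2×3 + 2×1 + 4×5 = 37; y[4] = 3×5 + 1×2 + 2×3 + 2×3 + 4×1 = 33. Result: [30, 36, 32, 37, 33]

[30, 36, 32, 37, 33]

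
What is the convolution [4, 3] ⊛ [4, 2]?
y[0] = 4×4 = 16; y[1] = 4×2 + 3×4 = 20; y[2] = 3×2 = 6

[16, 20, 6]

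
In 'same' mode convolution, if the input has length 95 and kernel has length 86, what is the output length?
'Same' mode returns an output with the same length as the input: 95

95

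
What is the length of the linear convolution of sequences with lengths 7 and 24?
Linear/full convolution length: m + n - 1 = 7 + 24 - 1 = 30

30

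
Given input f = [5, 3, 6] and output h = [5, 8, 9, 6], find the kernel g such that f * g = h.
Output length 4 = len(f) + len(g) - 1 ⇒ len(g) = 2. Solve g forward using g[k] = (h[k] - Σ_{i≥1} f[i]·g[k-i]) / f[0]: g[0] = h[0] / f[0] = 5 / 5 = 1; g[1] = (h[1] - 3×1) / f[0] = (8 - 3×1) / 5 = 1. So g = [1, 1]. Forward-check [5, 3, 6] * [1, 1]: h[0] = 5×1 = 5; h[1] = 5×1 + 3×1 = 8; h[2] = 3×1 + 6×1 = 9; h[3] = 6×1 = 6 → [5, 8, 9, 6] ✓

[1, 1]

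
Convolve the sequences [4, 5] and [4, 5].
y[0] = 4×4 = 16; y[1] = 4×5 + 5×4 = 40; y[2] = 5×5 = 25

[16, 40, 25]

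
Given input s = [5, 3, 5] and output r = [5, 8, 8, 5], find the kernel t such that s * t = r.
Output length 4 = len(s) + len(t) - 1 ⇒ len(t) = 2. Solve t forward using t[k] = (r[k] - Σ_{i≥1} s[i]·t[k-i]) / s[0]: t[0] = r[0] / s[0] = 5 / 5 = 1; t[1] = (r[1] - 3×1) / s[0] = (8 - 3×1) / 5 = 1. So t = [1, 1]. Forward-check [5, 3, 5] * [1, 1]: r[0] = 5×1 = 5; r[1] = 5×1 + 3×1 = 8; r[2] = 3×1 + 5×1 = 8; r[3] = 5×1 = 5 → [5, 8, 8, 5] ✓

[1, 1]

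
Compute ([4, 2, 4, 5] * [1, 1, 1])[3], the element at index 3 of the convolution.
Use y[k] = Σ_i a[i]·b[k-i] at k=3. y[3] = 2×1 + 4×1 + 5×1 = 11

11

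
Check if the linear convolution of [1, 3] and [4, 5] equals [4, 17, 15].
Recompute linear convolution of [1, 3] and [4, 5]: y[0] = 1×4 = 4; y[1] = 1×5 + 3×4 = 17; y[2] = 3×5 = 15 → [4, 17, 15]. Given [4, 17, 15] matches, so answer: Yes

Yes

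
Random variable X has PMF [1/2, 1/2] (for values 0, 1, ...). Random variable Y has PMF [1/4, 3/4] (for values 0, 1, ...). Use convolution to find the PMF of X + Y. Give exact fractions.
P(X+Y=k) = Σ_i P(X=i)·P(Y=k-i) — a convolution of [1/2, 1/2] and [1/4, 3/4]. P(X+Y=0) = (1/2)×(1/4) = 1/8; P(X+Y=1) = (1/2)×(3/4) + (1/2)×(1/4) = 3/8 + 1/8 = 1/2; P(X+Y=2) = (1/2)×(3/4) = 3/8. PMF: [1/8, 1/2, 3/8] (sums to 1 ✓)

[1/8, 1/2, 3/8]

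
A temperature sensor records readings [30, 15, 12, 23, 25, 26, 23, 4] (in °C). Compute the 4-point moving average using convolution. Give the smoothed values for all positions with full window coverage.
4-point moving average kernel = [1, 1, 1, 1]. Apply in 'valid' mode (full window coverage): avg[0] = (30 + 15 + 12 + 23) / 4 = 20.0; avg[1] = (15 + 12 + 23 + 25) / 4 = 18.75; avg[2] = (12 + 23 + 25 + 26) / 4 = 21.5; avg[3] = (23 + 25 + 26 + 23) / 4 = 24.25; avg[4] = (25 + 26 + 23 + 4) / 4 = 19.5. Smoothed values: [20.0, 18.75, 21.5, 24.25, 19.5]

[20.0, 18.75, 21.5, 24.25, 19.5]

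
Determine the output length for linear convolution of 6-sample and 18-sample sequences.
Linear/full convolution length: m + n - 1 = 6 + 18 - 1 = 23

23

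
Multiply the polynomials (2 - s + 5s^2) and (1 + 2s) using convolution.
Ascending coefficients: a = [2, -1, 5], b = [1, 2]. c[0] = 2×1 = 2; c[1] = 2×2 + -1×1 = 3; c[2] = -1×2 + 5×1 = 3; c[3] = 5×2 = 10. Result coefficients: [2, 3, 3, 10] → 2 + 3s + 3s^2 + 10s^3

2 + 3s + 3s^2 + 10s^3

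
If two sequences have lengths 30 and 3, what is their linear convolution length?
Linear/full convolution length: m + n - 1 = 30 + 3 - 1 = 32

32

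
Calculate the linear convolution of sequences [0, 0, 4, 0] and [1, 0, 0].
y[0] = 0×1 = 0; y[1] = 0×0 + 0×1 = 0; y[2] = 0×0 + 0×0 + 4×1 = 4; y[3] = 0×0 + 4×0 + 0×1 = 0; y[4] = 4×0 + 0×0 = 0; y[5] = 0×0 = 0

[0, 0, 4, 0, 0, 0]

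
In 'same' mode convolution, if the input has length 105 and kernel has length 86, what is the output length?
'Same' mode returns an output with the same length as the input: 105

105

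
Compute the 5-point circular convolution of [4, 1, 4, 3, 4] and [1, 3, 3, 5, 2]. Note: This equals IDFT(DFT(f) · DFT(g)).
Either evaluate y[k] = Σ_j f[j]·g[(k-j) mod 5] directly, or use IDFT(DFT(f) · DFT(g)). y[0] = 4×1 + 1×2 + 4×5 + 3×3 + 4×3 = 47; y[1] = 4×3 + 1×1 + 4×2 + 3×5 + 4×3 = 48; y[2] = 4×3 + 1×3 + 4×1 + 3×2 + 4×5 = 45; y[3] = 4×5 + 1×3 + 4×3 + 3×1 + 4×2 = 46; y[4] = 4×2 + 1×5 + 4×3 + 3×3 + 4×1 = 38. Result: [47, 48, 45, 46, 38]

[47, 48, 45, 46, 38]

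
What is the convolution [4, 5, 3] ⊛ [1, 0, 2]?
y[0] = 4×1 = 4; y[1] = 4×0 + 5×1 = 5; y[2] = 4×2 + 5×0 + 3×1 = 11; y[3] = 5×2 + 3×0 = 10; y[4] = 3×2 = 6

[4, 5, 11, 10, 6]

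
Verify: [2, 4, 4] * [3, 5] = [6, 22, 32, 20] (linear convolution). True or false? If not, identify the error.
Recompute linear convolution of [2, 4, 4] and [3, 5]: y[0] = 2×3 = 6; y[1] = 2×5 + 4×3 = 22; y[2] = 4×5 + 4×3 = 32; y[3] = 4×5 = 20 → [6, 22, 32, 20]. Given [6, 22, 32, 20] matches, so answer: Yes

Yes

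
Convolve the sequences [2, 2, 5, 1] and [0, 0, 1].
y[0] = 2×0 = 0; y[1] = 2×0 + 2×0 = 0; y[2] = 2×1 + 2×0 + 5×0 = 2; y[3] = 2×1 + 5×0 + 1×0 = 2; y[4] = 5×1 + 1×0 = 5; y[5] = 1×1 = 1

[0, 0, 2, 2, 5, 1]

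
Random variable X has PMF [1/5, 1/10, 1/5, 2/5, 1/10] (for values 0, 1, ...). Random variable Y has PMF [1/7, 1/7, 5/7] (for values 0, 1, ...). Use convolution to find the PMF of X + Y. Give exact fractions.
P(X+Y=k) = Σ_i P(X=i)·P(Y=k-i) — a convolution of [1/5, 1/10, 1/5, 2/5, 1/10] and [1/7, 1/7, 5/7]. P(X+Y=0) = (1/5)×(1/7) = 1/35; P(X+Y=1) = (1/5)×(1/7) + (1/10)×(1/7) = 1/35 + 1/70 = 3/70; P(X+Y=2) = (1/5)×(5/7) + (1/10)×(1/7) + (1/5)×(1/7) = 1/7 + 1/70 + 1/35 = 13/70; P(X+Y=3) = (1/10)×(5/7) + (1/5)×(1/7) + (2/5)×(1/7) = 1/14 + 1/35 + 2/35 = 11/70; P(X+Y=4) = (1/5)×(5/7) + (2/5)×(1/7) + (1/10)×(1/7) = 1/7 + 2/35 + 1/70 = 3/14; P(X+Y=5) = (2/5)×(5/7) + (1/10)×(1/7) = 2/7 + 1/70 = 3/10; P(X+Y=6) = (1/10)×(5/7) = 1/14. PMF: [1/35, 3/70, 13/70, 11/70, 3/14, 3/10, 1/14] (sums to 1 ✓)

[1/35, 3/70, 13/70, 11/70, 3/14, 3/10, 1/14]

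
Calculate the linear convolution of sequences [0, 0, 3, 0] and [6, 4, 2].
y[0] = 0×6 = 0; y[1] = 0×4 + 0×6 = 0; y[2] = 0×2 + 0×4 + 3×6 = 18; y[3] = 0×2 + 3×4 + 0×6 = 12; y[4] = 3×2 + 0×4 = 6; y[5] = 0×2 = 0

[0, 0, 18, 12, 6, 0]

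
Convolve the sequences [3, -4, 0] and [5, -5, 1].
y[0] = 3×5 = 15; y[1] = 3×-5 + -4×5 = -35; y[2] = 3×1 + -4×-5 + 0×5 = 23; y[3] = -4×1 + 0×-5 = -4; y[4] = 0×1 = 0

[15, -35, 23, -4, 0]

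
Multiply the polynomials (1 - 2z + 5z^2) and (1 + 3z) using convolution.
Ascending coefficients: a = [1, -2, 5], b = [1, 3]. c[0] = 1×1 = 1; c[1] = 1×3 + -2×1 = 1; c[2] = -2×3 + 5×1 = -1; c[3] = 5×3 = 15. Result coefficients: [1, 1, -1, 15] → 1 + z - z^2 + 15z^3

1 + z - z^2 + 15z^3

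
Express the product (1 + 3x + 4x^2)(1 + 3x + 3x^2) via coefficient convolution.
Ascending coefficients: a = [1, 3, 4], b = [1, 3, 3]. c[0] = 1×1 = 1; c[1] = 1×3 + 3×1 = 6; c[2] = 1×3 + 3×3 + 4×1 = 16; c[3] = 3×3 + 4×3 = 21; c[4] = 4×3 = 12. Result coefficients: [1, 6, 16, 21, 12] → 1 + 6x + 16x^2 + 21x^3 + 12x^4

1 + 6x + 16x^2 + 21x^3 + 12x^4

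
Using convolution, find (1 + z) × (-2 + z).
Ascending coefficients: a = [1, 1], b = [-2, 1]. c[0] = 1×-2 = -2; c[1] = 1×1 + 1×-2 = -1; c[2] = 1×1 = 1. Result coefficients: [-2, -1, 1] → -2 - z + z^2

-2 - z + z^2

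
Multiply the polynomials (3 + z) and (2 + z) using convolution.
Ascending coefficients: a = [3, 1], b = [2, 1]. c[0] = 3×2 = 6; c[1] = 3×1 + 1×2 = 5; c[2] = 1×1 = 1. Result coefficients: [6, 5, 1] → 6 + 5z + z^2

6 + 5z + z^2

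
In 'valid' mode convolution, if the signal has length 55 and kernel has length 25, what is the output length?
'Valid' mode counts only positions where the kernel fully overlaps the signal: m - n + 1 = 55 - 25 + 1 = 31

31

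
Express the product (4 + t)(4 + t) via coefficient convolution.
Ascending coefficients: a = [4, 1], b = [4, 1]. c[0] = 4×4 = 16; c[1] = 4×1 + 1×4 = 8; c[2] = 1×1 = 1. Result coefficients: [16, 8, 1] → 16 + 8t + t^2

16 + 8t + t^2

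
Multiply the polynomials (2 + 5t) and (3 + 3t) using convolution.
Ascending coefficients: a = [2, 5], b = [3, 3]. c[0] = 2×3 = 6; c[1] = 2×3 + 5×3 = 21; c[2] = 5×3 = 15. Result coefficients: [6, 21, 15] → 6 + 21t + 15t^2

6 + 21t + 15t^2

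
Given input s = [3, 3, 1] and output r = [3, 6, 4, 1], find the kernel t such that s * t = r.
Output length 4 = len(s) + len(t) - 1 ⇒ len(t) = 2. Solve t forward using t[k] = (r[k] - Σ_{i≥1} s[i]·t[k-i]) / s[0]: t[0] = r[0] / s[0] = 3 / 3 = 1; t[1] = (r[1] - 3×1) / s[0] = (6 - 3×1) / 3 = 1. So t = [1, 1]. Forward-check [3, 3, 1] * [1, 1]: r[0] = 3×1 = 3; r[1] = 3×1 + 3×1 = 6; r[2] = 3×1 + 1×1 = 4; r[3] = 1×1 = 1 → [3, 6, 4, 1] ✓

[1, 1]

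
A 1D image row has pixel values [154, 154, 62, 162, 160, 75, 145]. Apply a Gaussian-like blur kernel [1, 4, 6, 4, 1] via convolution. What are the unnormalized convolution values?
Convolve image row [154, 154, 62, 162, 160, 75, 145] with kernel [1, 4, 6, 4, 1]: y[0] = 154×1 = 154; y[1] = 154×4 + 154×1 = 770; y[2] = 154×6 + 154×4 + 62×1 = 1602; y[3] = 154×4 + 154×6 + 62×4 + 162×1 = 1950; y[4] = 154×1 + 154×4 + 62×6 + 162×4 + 160×1 = 1950; y[5] = 154×1 + 62×4 + 162×6 + 160×4 + 75×1 = 2089; y[6] = 62×1 + 162×4 + 160×6 + 75×4 + 145×1 = 2115; y[7] = 162×1 + 160×4 + 75×6 + 145×4 = 1832; y[8] = 160×1 + 75×4 + 145×6 = 1330; y[9] = 75×1 + 145×4 = 655; y[10] = 145×1 = 145 → [154, 770, 1602, 1950, 1950, 2089, 2115, 1832, 1330, 655, 145]. Normalization factor = sum(kernel) = 16.

[154, 770, 1602, 1950, 1950, 2089, 2115, 1832, 1330, 655, 145]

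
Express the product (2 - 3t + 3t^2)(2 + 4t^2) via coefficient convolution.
Ascending coefficients: a = [2, -3, 3], b = [2, 0, 4]. c[0] = 2×2 = 4; c[1] = 2×0 + -3×2 = -6; c[2] = 2×4 + -3×0 + 3×2 = 14; c[3] = -3×4 + 3×0 = -12; c[4] = 3×4 = 12. Result coefficients: [4, -6, 14, -12, 12] → 4 - 6t + 14t^2 - 12t^3 + 12t^4

4 - 6t + 14t^2 - 12t^3 + 12t^4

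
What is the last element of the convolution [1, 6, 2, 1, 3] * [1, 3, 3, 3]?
Use y[k] = Σ_i a[i]·b[k-i] at k=7. y[7] = 3×3 = 9

9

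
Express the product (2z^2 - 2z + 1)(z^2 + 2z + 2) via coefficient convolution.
Ascending coefficients: a = [1, -2, 2], b = [2, 2, 1]. c[0] = 1×2 = 2; c[1] = 1×2 + -2×2 = -2; c[2] = 1×1 + -2×2 + 2×2 = 1; c[3] = -2×1 + 2×2 = 2; c[4] = 2×1 = 2. Result coefficients: [2, -2, 1, 2, 2] → 2z^4 + 2z^3 + z^2 - 2z + 2

2z^4 + 2z^3 + z^2 - 2z + 2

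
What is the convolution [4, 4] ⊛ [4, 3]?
y[0] = 4×4 = 16; y[1] = 4×3 + 4×4 = 28; y[2] = 4×3 = 12

[16, 28, 12]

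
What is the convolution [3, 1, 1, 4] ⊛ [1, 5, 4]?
y[0] = 3×1 = 3; y[1] = 3×5 + 1×1 = 16; y[2] = 3×4 + 1×5 + 1×1 = 18; y[3] = 1×4 + 1×5 + 4×1 = 13; y[4] = 1×4 + 4×5 = 24; y[5] = 4×4 = 16

[3, 16, 18, 13, 24, 16]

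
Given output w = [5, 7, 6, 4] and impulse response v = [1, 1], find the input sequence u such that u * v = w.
Deconvolve w=[5, 7, 6, 4] by v=[1, 1]. Since v[0]=1, solve forward: u[0] = w[0] / 1 = 5; u[1] = (w[1] - 5×1) / 1 = 2; u[2] = (w[2] - 2×1) / 1 = 4. So u = [5, 2, 4]. Check by forward convolution: w[0] = 5×1 = 5; w[1] = 5×1 + 2×1 = 7; w[2] = 2×1 + 4×1 = 6; w[3] = 4×1 = 4

[5, 2, 4]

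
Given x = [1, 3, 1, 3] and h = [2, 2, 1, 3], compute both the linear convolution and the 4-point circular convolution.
Linear: y_lin[0] = 1×2 = 2; y_lin[1] = 1×2 + 3×2 = 8; y_lin[2] = 1×1 + 3×2 + 1×2 = 9; y_lin[3] = 1×3 + 3×1 + 1×2 + 3×2 = 14; y_lin[4] = 3×3 + 1×1 + 3×2 = 16; y_lin[5] = 1×3 + 3×1 = 6; y_lin[6] = 3×3 = 9 → [2, 8, 9, 14, 16, 6, 9]. Circular (length 4): y[0] = 1×2 + 3×3 + 1×1 + 3×2 = 18; y[1] = 1×2 + 3×2 + 1×3 + 3×1 = 14; y[2] = 1×1 + 3×2 + 1×2 + 3×3 = 18; y[3] = 1×3 + 3×1 + 1×2 + 3×2 = 14 → [18, 14, 18, 14]

Linear: [2, 8, 9, 14, 16, 6, 9], Circular: [18, 14, 18, 14]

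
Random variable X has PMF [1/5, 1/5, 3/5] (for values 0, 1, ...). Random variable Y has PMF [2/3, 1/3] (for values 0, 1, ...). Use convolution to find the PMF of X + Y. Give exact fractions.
P(X+Y=k) = Σ_i P(X=i)·P(Y=k-i) — a convolution of [1/5, 1/5, 3/5] and [2/3, 1/3]. P(X+Y=0) = (1/5)×(2/3) = 2/15; P(X+Y=1) = (1/5)×(1/3) + (1/5)×(2/3) = 1/15 + 2/15 = 1/5; P(X+Y=2) = (1/5)×(1/3) + (3/5)×(2/3) = 1/15 + 2/5 = 7/15; P(X+Y=3) = (3/5)×(1/3) = 1/5. PMF: [2/15, 1/5, 7/15, 1/5] (sums to 1 ✓)

[2/15, 1/5, 7/15, 1/5]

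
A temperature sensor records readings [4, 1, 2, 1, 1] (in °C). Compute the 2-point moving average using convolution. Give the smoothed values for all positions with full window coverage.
2-point moving average kernel = [1, 1]. Apply in 'valid' mode (full window coverage): avg[0] = (4 + 1) / 2 = 2.5; avg[1] = (1 + 2) / 2 = 1.5; avg[2] = (2 + 1) / 2 = 1.5; avg[3] = (1 + 1) / 2 = 1.0. Smoothed values: [2.5, 1.5, 1.5, 1.0]

[2.5, 1.5, 1.5, 1.0]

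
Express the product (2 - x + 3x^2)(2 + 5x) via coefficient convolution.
Ascending coefficients: a = [2, -1, 3], b = [2, 5]. c[0] = 2×2 = 4; c[1] = 2×5 + -1×2 = 8; c[2] = -1×5 + 3×2 = 1; c[3] = 3×5 = 15. Result coefficients: [4, 8, 1, 15] → 4 + 8x + x^2 + 15x^3

4 + 8x + x^2 + 15x^3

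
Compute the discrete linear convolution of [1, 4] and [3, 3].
y[0] = 1×3 = 3; y[1] = 1×3 + 4×3 = 15; y[2] = 4×3 = 12

[3, 15, 12]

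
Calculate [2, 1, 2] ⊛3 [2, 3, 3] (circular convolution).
Use y[k] = Σ_j u[j]·v[(k-j) mod 3]. y[0] = 2×2 + 1×3 + 2×3 = 13; y[1] = 2×3 + 1×2 + 2×3 = 14; y[2] = 2×3 + 1×3 + 2×2 = 13. Result: [13, 14, 13]

[13, 14, 13]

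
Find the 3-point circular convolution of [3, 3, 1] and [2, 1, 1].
Use y[k] = Σ_j u[j]·v[(k-j) mod 3]. y[0] = 3×2 + 3×1 + 1×1 = 10; y[1] = 3×1 + 3×2 + 1×1 = 10; y[2] = 3×1 + 3×1 + 1×2 = 8. Result: [10, 10, 8]

[10, 10, 8]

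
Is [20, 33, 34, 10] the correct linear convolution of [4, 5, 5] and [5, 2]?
Recompute linear convolution of [4, 5, 5] and [5, 2]: y[0] = 4×5 = 20; y[1] = 4×2 + 5×5 = 33; y[2] = 5×2 + 5×5 = 35; y[3] = 5×2 = 10 → [20, 33, 35, 10]. Compare to given [20, 33, 34, 10]: they differ at index 2: given 34, correct 35, so answer: No

No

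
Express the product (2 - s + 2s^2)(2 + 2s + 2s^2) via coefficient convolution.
Ascending coefficients: a = [2, -1, 2], b = [2, 2, 2]. c[0] = 2×2 = 4; c[1] = 2×2 + -1×2 = 2; c[2] = 2×2 + -1×2 + 2×2 = 6; c[3] = -1×2 + 2×2 = 2; c[4] = 2×2 = 4. Result coefficients: [4, 2, 6, 2, 4] → 4 + 2s + 6s^2 + 2s^3 + 4s^4

4 + 2s + 6s^2 + 2s^3 + 4s^4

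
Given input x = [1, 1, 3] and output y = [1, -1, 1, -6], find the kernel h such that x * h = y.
Output length 4 = len(x) + len(h) - 1 ⇒ len(h) = 2. Solve h forward using h[k] = (y[k] - Σ_{i≥1} x[i]·h[k-i]) / x[0]: h[0] = y[0] / x[0] = 1 / 1 = 1; h[1] = (y[1] - 1×1) / x[0] = (-1 - 1×1) / 1 = -2. So h = [1, -2]. Forward-check [1, 1, 3] * [1, -2]: y[0] = 1×1 = 1; y[1] = 1×-2 + 1×1 = -1; y[2] = 1×-2 + 3×1 = 1; y[3] = 3×-2 = -6 → [1, -1, 1, -6] ✓

[1, -2]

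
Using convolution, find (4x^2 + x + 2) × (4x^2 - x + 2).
Ascending coefficients: a = [2, 1, 4], b = [2, -1, 4]. c[0] = 2×2 = 4; c[1] = 2×-1 + 1×2 = 0; c[2] = 2×4 + 1×-1 + 4×2 = 15; c[3] = 1×4 + 4×-1 = 0; c[4] = 4×4 = 16. Result coefficients: [4, 0, 15, 0, 16] → 16x^4 + 15x^2 + 4

16x^4 + 15x^2 + 4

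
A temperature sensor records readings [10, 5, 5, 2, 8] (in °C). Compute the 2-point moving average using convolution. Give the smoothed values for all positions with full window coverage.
2-point moving average kernel = [1, 1]. Apply in 'valid' mode (full window coverage): avg[0] = (10 + 5) / 2 = 7.5; avg[1] = (5 + 5) / 2 = 5.0; avg[2] = (5 + 2) / 2 = 3.5; avg[3] = (2 + 8) / 2 = 5.0. Smoothed values: [7.5, 5.0, 3.5, 5.0]

[7.5, 5.0, 3.5, 5.0]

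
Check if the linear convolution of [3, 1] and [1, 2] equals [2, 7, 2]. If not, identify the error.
Recompute linear convolution of [3, 1] and [1, 2]: y[0] = 3×1 = 3; y[1] = 3×2 + 1×1 = 7; y[2] = 1×2 = 2 → [3, 7, 2]. Compare to given [2, 7, 2]: they differ at index 0: given 2, correct 3, so answer: No

No. Error at index 0: given 2, correct 3.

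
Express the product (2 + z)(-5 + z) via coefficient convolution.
Ascending coefficients: a = [2, 1], b = [-5, 1]. c[0] = 2×-5 = -10; c[1] = 2×1 + 1×-5 = -3; c[2] = 1×1 = 1. Result coefficients: [-10, -3, 1] → -10 - 3z + z^2

-10 - 3z + z^2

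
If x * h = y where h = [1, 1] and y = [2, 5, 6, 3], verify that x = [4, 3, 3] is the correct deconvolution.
Forward-compute [4, 3, 3] * [1, 1]: y[0] = 4×1 = 4; y[1] = 4×1 + 3×1 = 7; y[2] = 3×1 + 3×1 = 6; y[3] = 3×1 = 3 → [4, 7, 6, 3]. Does not match given y = [2, 5, 6, 3].

Not verified. [4, 3, 3] * [1, 1] = [4, 7, 6, 3], which differs from [2, 5, 6, 3] at index 0.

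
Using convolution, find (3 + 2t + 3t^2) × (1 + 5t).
Ascending coefficients: a = [3, 2, 3], b = [1, 5]. c[0] = 3×1 = 3; c[1] = 3×5 + 2×1 = 17; c[2] = 2×5 + 3×1 = 13; c[3] = 3×5 = 15. Result coefficients: [3, 17, 13, 15] → 3 + 17t + 13t^2 + 15t^3

3 + 17t + 13t^2 + 15t^3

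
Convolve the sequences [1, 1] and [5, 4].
y[0] = 1×5 = 5; y[1] = 1×4 + 1×5 = 9; y[2] = 1×4 = 4

[5, 9, 4]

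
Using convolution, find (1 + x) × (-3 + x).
Ascending coefficients: a = [1, 1], b = [-3, 1]. c[0] = 1×-3 = -3; c[1] = 1×1 + 1×-3 = -2; c[2] = 1×1 = 1. Result coefficients: [-3, -2, 1] → -3 - 2x + x^2

-3 - 2x + x^2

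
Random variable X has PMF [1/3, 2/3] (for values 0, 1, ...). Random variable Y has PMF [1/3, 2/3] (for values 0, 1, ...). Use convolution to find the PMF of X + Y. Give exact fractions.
P(X+Y=k) = Σ_i P(X=i)·P(Y=k-i) — a convolution of [1/3, 2/3] and [1/3, 2/3]. P(X+Y=0) = (1/3)×(1/3) = 1/9; P(X+Y=1) = (1/3)×(2/3) + (2/3)×(1/3) = 2/9 + 2/9 = 4/9; P(X+Y=2) = (2/3)×(2/3) = 4/9. PMF: [1/9, 4/9, 4/9] (sums to 1 ✓)

[1/9, 4/9, 4/9]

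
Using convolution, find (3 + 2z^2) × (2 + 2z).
Ascending coefficients: a = [3, 0, 2], b = [2, 2]. c[0] = 3×2 = 6; c[1] = 3×2 + 0×2 = 6; c[2] = 0×2 + 2×2 = 4; c[3] = 2×2 = 4. Result coefficients: [6, 6, 4, 4] → 6 + 6z + 4z^2 + 4z^3

6 + 6z + 4z^2 + 4z^3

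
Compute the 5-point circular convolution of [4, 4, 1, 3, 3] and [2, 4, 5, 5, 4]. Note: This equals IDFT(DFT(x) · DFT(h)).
Either evaluate y[k] = Σ_j x[j]·h[(k-j) mod 5] directly, or use IDFT(DFT(x) · DFT(h)). y[0] = 4×2 + 4×4 + 1×5 + 3×5 + 3×4 = 56; y[1] = 4×4 + 4×2 + 1×4 + 3×5 + 3×5 = 58; y[2] = 4×5 + 4×4 + 1×2 + 3×4 + 3×5 = 65; y[3] = 4×5 + 4×5 + 1×4 + 3×2 + 3×4 = 62; y[4] = 4×4 + 4×5 + 1×5 + 3×4 + 3×2 = 59. Result: [56, 58, 65, 62, 59]

[56, 58, 65, 62, 59]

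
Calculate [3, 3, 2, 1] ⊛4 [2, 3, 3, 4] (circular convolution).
Use y[k] = Σ_j x[j]·h[(k-j) mod 4]. y[0] = 3×2 + 3×4 + 2×3 + 1×3 = 27; y[1] = 3×3 + 3×2 + 2×4 + 1×3 = 26; y[2] = 3×3 + 3×3 + 2×2 + 1×4 = 26; y[3] = 3×4 + 3×3 + 2×3 + 1×2 = 29. Result: [27, 26, 26, 29]

[27, 26, 26, 29]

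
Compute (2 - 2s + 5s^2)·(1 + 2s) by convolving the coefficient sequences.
Ascending coefficients: a = [2, -2, 5], b = [1, 2]. c[0] = 2×1 = 2; c[1] = 2×2 + -2×1 = 2; c[2] = -2×2 + 5×1 = 1; c[3] = 5×2 = 10. Result coefficients: [2, 2, 1, 10] → 2 + 2s + s^2 + 10s^3

2 + 2s + s^2 + 10s^3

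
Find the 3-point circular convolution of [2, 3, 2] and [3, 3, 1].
Use y[k] = Σ_j s[j]·t[(k-j) mod 3]. y[0] = 2×3 + 3×1 + 2×3 = 15; y[1] = 2×3 + 3×3 + 2×1 = 17; y[2] = 2×1 + 3×3 + 2×3 = 17. Result: [15, 17, 17]

[15, 17, 17]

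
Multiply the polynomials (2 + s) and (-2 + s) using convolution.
Ascending coefficients: a = [2, 1], b = [-2, 1]. c[0] = 2×-2 = -4; c[1] = 2×1 + 1×-2 = 0; c[2] = 1×1 = 1. Result coefficients: [-4, 0, 1] → -4 + s^2

-4 + s^2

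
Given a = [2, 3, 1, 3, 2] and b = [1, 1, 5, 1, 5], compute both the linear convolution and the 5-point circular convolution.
Linear: y_lin[0] = 2×1 = 2; y_lin[1] = 2×1 + 3×1 = 5; y_lin[2] = 2×5 + 3×1 + 1×1 = 14; y_lin[3] = 2×1 + 3×5 + 1×1 + 3×1 = 21; y_lin[4] = 2×5 + 3×1 + 1×5 + 3×1 + 2×1 = 23; y_lin[5] = 3×5 + 1×1 + 3×5 + 2×1 = 33; y_lin[6] = 1×5 + 3×1 + 2×5 = 18; y_lin[7] = 3×5 + 2×1 = 17; y_lin[8] = 2×5 = 10 → [2, 5, 14, 21, 23, 33, 18, 17, 10]. Circular (length 5): y[0] = 2×1 + 3×5 + 1×1 + 3×5 + 2×1 = 35; y[1] = 2×1 + 3×1 + 1×5 + 3×1 + 2×5 = 23; y[2] = 2×5 + 3×1 + 1×1 + 3×5 + 2×1 = 31; y[3] = 2×1 + 3×5 + 1×1 + 3×1 + 2×5 = 31; y[4] = 2×5 + 3×1 + 1×5 + 3×1 + 2×1 = 23 → [35, 23, 31, 31, 23]

Linear: [2, 5, 14, 21, 23, 33, 18, 17, 10], Circular: [35, 23, 31, 31, 23]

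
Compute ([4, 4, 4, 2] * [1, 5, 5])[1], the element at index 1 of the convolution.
Use y[k] = Σ_i a[i]·b[k-i] at k=1. y[1] = 4×5 + 4×1 = 24

24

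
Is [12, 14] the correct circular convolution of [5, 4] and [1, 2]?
Recompute circular convolution of [5, 4] and [1, 2]: y[0] = 5×1 + 4×2 = 13; y[1] = 5×2 + 4×1 = 14 → [13, 14]. Compare to given [12, 14]: they differ at index 0: given 12, correct 13, so answer: No

No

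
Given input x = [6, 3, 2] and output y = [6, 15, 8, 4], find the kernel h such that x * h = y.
Output length 4 = len(x) + len(h) - 1 ⇒ len(h) = 2. Solve h forward using h[k] = (y[k] - Σ_{i≥1} x[i]·h[k-i]) / x[0]: h[0] = y[0] / x[0] = 6 / 6 = 1; h[1] = (y[1] - 3×1) / x[0] = (15 - 3×1) / 6 = 2. So h = [1, 2]. Forward-check [6, 3, 2] * [1, 2]: y[0] = 6×1 = 6; y[1] = 6×2 + 3×1 = 15; y[2] = 3×2 + 2×1 = 8; y[3] = 2×2 = 4 → [6, 15, 8, 4] ✓

[1, 2]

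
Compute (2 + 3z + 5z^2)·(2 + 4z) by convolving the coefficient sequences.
Ascending coefficients: a = [2, 3, 5], b = [2, 4]. c[0] = 2×2 = 4; c[1] = 2×4 + 3×2 = 14; c[2] = 3×4 + 5×2 = 22; c[3] = 5×4 = 20. Result coefficients: [4, 14, 22, 20] → 4 + 14z + 22z^2 + 20z^3

4 + 14z + 22z^2 + 20z^3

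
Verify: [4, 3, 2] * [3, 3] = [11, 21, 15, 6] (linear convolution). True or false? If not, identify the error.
Recompute linear convolution of [4, 3, 2] and [3, 3]: y[0] = 4×3 = 12; y[1] = 4×3 + 3×3 = 21; y[2] = 3×3 + 2×3 = 15; y[3] = 2×3 = 6 → [12, 21, 15, 6]. Compare to given [11, 21, 15, 6]: they differ at index 0: given 11, correct 12, so answer: No

No. Error at index 0: given 11, correct 12.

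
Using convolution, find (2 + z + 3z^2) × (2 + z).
Ascending coefficients: a = [2, 1, 3], b = [2, 1]. c[0] = 2×2 = 4; c[1] = 2×1 + 1×2 = 4; c[2] = 1×1 + 3×2 = 7; c[3] = 3×1 = 3. Result coefficients: [4, 4, 7, 3] → 4 + 4z + 7z^2 + 3z^3

4 + 4z + 7z^2 + 3z^3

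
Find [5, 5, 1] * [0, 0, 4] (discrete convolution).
y[0] = 5×0 = 0; y[1] = 5×0 + 5×0 = 0; y[2] = 5×4 + 5×0 + 1×0 = 20; y[3] = 5×4 + 1×0 = 20; y[4] = 1×4 = 4

[0, 0, 20, 20, 4]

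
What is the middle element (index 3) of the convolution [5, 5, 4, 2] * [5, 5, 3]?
Use y[k] = Σ_i a[i]·b[k-i] at k=3. y[3] = 5×3 + 4×5 + 2×5 = 45

45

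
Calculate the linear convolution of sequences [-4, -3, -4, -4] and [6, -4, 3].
y[0] = -4×6 = -24; y[1] = -4×-4 + -3×6 = -2; y[2] = -4×3 + -3×-4 + -4×6 = -24; y[3] = -3×3 + -4×-4 + -4×6 = -17; y[4] = -4×3 + -4×-4 = 4; y[5] = -4×3 = -12

[-24, -2, -24, -17, 4, -12]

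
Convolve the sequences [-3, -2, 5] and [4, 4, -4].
y[0] = -3×4 = -12; y[1] = -3×4 + -2×4 = -20; y[2] = -3×-4 + -2×4 + 5×4 = 24; y[3] = -2×-4 + 5×4 = 28; y[4] = 5×-4 = -20

[-12, -20, 24, 28, -20]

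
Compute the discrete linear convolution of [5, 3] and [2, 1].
y[0] = 5×2 = 10; y[1] = 5×1 + 3×2 = 11; y[2] = 3×1 = 3

[10, 11, 3]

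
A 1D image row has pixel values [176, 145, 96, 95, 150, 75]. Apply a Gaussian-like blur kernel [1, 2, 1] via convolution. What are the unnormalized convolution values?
Convolve image row [176, 145, 96, 95, 150, 75] with kernel [1, 2, 1]: y[0] = 176×1 = 176; y[1] = 176×2 + 145×1 = 497; y[2] = 176×1 + 145×2 + 96×1 = 562; y[3] = 145×1 + 96×2 + 95×1 = 432; y[4] = 96×1 + 95×2 + 150×1 = 436; y[5] = 95×1 + 150×2 + 75×1 = 470; y[6] = 150×1 + 75×2 = 300; y[7] = 75×1 = 75 → [176, 497, 562, 432, 436, 470, 300, 75]. Normalization factor = sum(kernel) = 4.

[176, 497, 562, 432, 436, 470, 300, 75]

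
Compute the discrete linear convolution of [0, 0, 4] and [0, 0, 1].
y[0] = 0×0 = 0; y[1] = 0×0 + 0×0 = 0; y[2] = 0×1 + 0×0 + 4×0 = 0; y[3] = 0×1 + 4×0 = 0; y[4] = 4×1 = 4

[0, 0, 0, 0, 4]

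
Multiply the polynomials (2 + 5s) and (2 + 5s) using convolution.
Ascending coefficients: a = [2, 5], b = [2, 5]. c[0] = 2×2 = 4; c[1] = 2×5 + 5×2 = 20; c[2] = 5×5 = 25. Result coefficients: [4, 20, 25] → 4 + 20s + 25s^2

4 + 20s + 25s^2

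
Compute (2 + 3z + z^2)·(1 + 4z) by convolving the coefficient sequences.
Ascending coefficients: a = [2, 3, 1], b = [1, 4]. c[0] = 2×1 = 2; c[1] = 2×4 + 3×1 = 11; c[2] = 3×4 + 1×1 = 13; c[3] = 1×4 = 4. Result coefficients: [2, 11, 13, 4] → 2 + 11z + 13z^2 + 4z^3

2 + 11z + 13z^2 + 4z^3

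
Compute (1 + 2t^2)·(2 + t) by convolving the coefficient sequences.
Ascending coefficients: a = [1, 0, 2], b = [2, 1]. c[0] = 1×2 = 2; c[1] = 1×1 + 0×2 = 1; c[2] = 0×1 + 2×2 = 4; c[3] = 2×1 = 2. Result coefficients: [2, 1, 4, 2] → 2 + t + 4t^2 + 2t^3

2 + t + 4t^2 + 2t^3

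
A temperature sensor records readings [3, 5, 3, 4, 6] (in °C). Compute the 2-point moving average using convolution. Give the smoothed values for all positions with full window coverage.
2-point moving average kernel = [1, 1]. Apply in 'valid' mode (full window coverage): avg[0] = (3 + 5) / 2 = 4.0; avg[1] = (5 + 3) / 2 = 4.0; avg[2] = (3 + 4) / 2 = 3.5; avg[3] = (4 + 6) / 2 = 5.0. Smoothed values: [4.0, 4.0, 3.5, 5.0]

[4.0, 4.0, 3.5, 5.0]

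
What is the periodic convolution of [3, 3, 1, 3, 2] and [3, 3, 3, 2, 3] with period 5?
Use y[k] = Σ_j s[j]·t[(k-j) mod 5]. y[0] = 3×3 + 3×3 + 1×2 + 3×3 + 2×3 = 35; y[1] = 3×3 + 3×3 + 1×3 + 3×2 + 2×3 = 33; y[2] = 3×3 + 3×3 + 1×3 + 3×3 + 2×2 = 34; y[3] = 3×2 + 3×3 + 1×3 + 3×3 + 2×3 = 33; y[4] = 3×3 + 3×2 + 1×3 + 3×3 + 2×3 = 33. Result: [35, 33, 34, 33, 33]

[35, 33, 34, 33, 33]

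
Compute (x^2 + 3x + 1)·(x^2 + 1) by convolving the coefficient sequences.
Ascending coefficients: a = [1, 3, 1], b = [1, 0, 1]. c[0] = 1×1 = 1; c[1] = 1×0 + 3×1 = 3; c[2] = 1×1 + 3×0 + 1×1 = 2; c[3] = 3×1 + 1×0 = 3; c[4] = 1×1 = 1. Result coefficients: [1, 3, 2, 3, 1] → x^4 + 3x^3 + 2x^2 + 3x + 1

x^4 + 3x^3 + 2x^2 + 3x + 1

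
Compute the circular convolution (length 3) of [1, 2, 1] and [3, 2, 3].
Use y[k] = Σ_j u[j]·v[(k-j) mod 3]. y[0] = 1×3 + 2×3 + 1×2 = 11; y[1] = 1×2 + 2×3 + 1×3 = 11; y[2] = 1×3 + 2×2 + 1×3 = 10. Result: [11, 11, 10]

[11, 11, 10]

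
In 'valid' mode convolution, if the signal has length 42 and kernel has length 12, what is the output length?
'Valid' mode counts only positions where the kernel fully overlaps the signal: m - n + 1 = 42 - 12 + 1 = 31

31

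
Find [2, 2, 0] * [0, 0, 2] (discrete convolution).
y[0] = 2×0 = 0; y[1] = 2×0 + 2×0 = 0; y[2] = 2×2 + 2×0 + 0×0 = 4; y[3] = 2×2 + 0×0 = 4; y[4] = 0×2 = 0

[0, 0, 4, 4, 0]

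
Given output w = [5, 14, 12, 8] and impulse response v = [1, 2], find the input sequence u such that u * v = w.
Deconvolve w=[5, 14, 12, 8] by v=[1, 2]. Since v[0]=1, solve forward: u[0] = w[0] / 1 = 5; u[1] = (w[1] - 5×2) / 1 = 4; u[2] = (w[2] - 4×2) / 1 = 4. So u = [5, 4, 4]. Check by forward convolution: w[0] = 5×1 = 5; w[1] = 5×2 + 4×1 = 14; w[2] = 4×2 + 4×1 = 12; w[3] = 4×2 = 8

[5, 4, 4]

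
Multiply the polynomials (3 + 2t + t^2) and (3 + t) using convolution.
Ascending coefficients: a = [3, 2, 1], b = [3, 1]. c[0] = 3×3 = 9; c[1] = 3×1 + 2×3 = 9; c[2] = 2×1 + 1×3 = 5; c[3] = 1×1 = 1. Result coefficients: [9, 9, 5, 1] → 9 + 9t + 5t^2 + t^3

9 + 9t + 5t^2 + t^3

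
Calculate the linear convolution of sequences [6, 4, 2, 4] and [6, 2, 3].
y[0] = 6×6 = 36; y[1] = 6×2 + 4×6 = 36; y[2] = 6×3 + 4×2 + 2×6 = 38; y[3] = 4×3 + 2×2 + 4×6 = 40; y[4] = 2×3 + 4×2 = 14; y[5] = 4×3 = 12

[36, 36, 38, 40, 14, 12]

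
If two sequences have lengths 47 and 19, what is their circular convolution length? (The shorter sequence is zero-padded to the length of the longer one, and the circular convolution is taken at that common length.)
Circular convolution (zero-padding the shorter input) has length max(m, n) = max(47, 19) = 47

47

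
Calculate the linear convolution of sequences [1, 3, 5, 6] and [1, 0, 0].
y[0] = 1×1 = 1; y[1] = 1×0 + 3×1 = 3; y[2] = 1×0 + 3×0 + 5×1 = 5; y[3] = 3×0 + 5×0 + 6×1 = 6; y[4] = 5×0 + 6×0 = 0; y[5] = 6×0 = 0

[1, 3, 5, 6, 0, 0]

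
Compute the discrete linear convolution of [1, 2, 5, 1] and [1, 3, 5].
y[0] = 1×1 = 1; y[1] = 1×3 + 2×1 = 5; y[2] = 1×5 + 2×3 + 5×1 = 16; y[3] = 2×5 + 5×3 + 1×1 = 26; y[4] = 5×5 + 1×3 = 28; y[5] = 1×5 = 5

[1, 5, 16, 26, 28, 5]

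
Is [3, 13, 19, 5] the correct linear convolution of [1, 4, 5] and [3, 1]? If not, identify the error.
Recompute linear convolution of [1, 4, 5] and [3, 1]: y[0] = 1×3 = 3; y[1] = 1×1 + 4×3 = 13; y[2] = 4×1 + 5×3 = 19; y[3] = 5×1 = 5 → [3, 13, 19, 5]. Given [3, 13, 19, 5] matches, so answer: Yes

Yes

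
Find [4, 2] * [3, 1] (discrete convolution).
y[0] = 4×3 = 12; y[1] = 4×1 + 2×3 = 10; y[2] = 2×1 = 2

[12, 10, 2]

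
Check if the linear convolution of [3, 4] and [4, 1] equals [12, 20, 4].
Recompute linear convolution of [3, 4] and [4, 1]: y[0] = 3×4 = 12; y[1] = 3×1 + 4×4 = 19; y[2] = 4×1 = 4 → [12, 19, 4]. Compare to given [12, 20, 4]: they differ at index 1: given 20, correct 19, so answer: No

No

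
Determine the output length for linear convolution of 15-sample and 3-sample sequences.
Linear/full convolution length: m + n - 1 = 15 + 3 - 1 = 17

17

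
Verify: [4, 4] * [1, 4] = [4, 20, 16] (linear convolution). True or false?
Recompute linear convolution of [4, 4] and [1, 4]: y[0] = 4×1 = 4; y[1] = 4×4 + 4×1 = 20; y[2] = 4×4 = 16 → [4, 20, 16]. Given [4, 20, 16] matches, so answer: Yes

Yes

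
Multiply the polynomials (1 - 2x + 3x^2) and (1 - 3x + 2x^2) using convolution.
Ascending coefficients: a = [1, -2, 3], b = [1, -3, 2]. c[0] = 1×1 = 1; c[1] = 1×-3 + -2×1 = -5; c[2] = 1×2 + -2×-3 + 3×1 = 11; c[3] = -2×2 + 3×-3 = -13; c[4] = 3×2 = 6. Result coefficients: [1, -5, 11, -13, 6] → 1 - 5x + 11x^2 - 13x^3 + 6x^4

1 - 5x + 11x^2 - 13x^3 + 6x^4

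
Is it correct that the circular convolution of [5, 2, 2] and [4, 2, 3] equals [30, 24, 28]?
Recompute circular convolution of [5, 2, 2] and [4, 2, 3]: y[0] = 5×4 + 2×3 + 2×2 = 30; y[1] = 5×2 + 2×4 + 2×3 = 24; y[2] = 5×3 + 2×2 + 2×4 = 27 → [30, 24, 27]. Compare to given [30, 24, 28]: they differ at index 2: given 28, correct 27, so answer: No

No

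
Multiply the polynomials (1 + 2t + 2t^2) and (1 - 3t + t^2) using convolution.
Ascending coefficients: a = [1, 2, 2], b = [1, -3, 1]. c[0] = 1×1 = 1; c[1] = 1×-3 + 2×1 = -1; c[2] = 1×1 + 2×-3 + 2×1 = -3; c[3] = 2×1 + 2×-3 = -4; c[4] = 2×1 = 2. Result coefficients: [1, -1, -3, -4, 2] → 1 - t - 3t^2 - 4t^3 + 2t^4

1 - t - 3t^2 - 4t^3 + 2t^4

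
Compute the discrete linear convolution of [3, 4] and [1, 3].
y[0] = 3×1 = 3; y[1] = 3×3 + 4×1 = 13; y[2] = 4×3 = 12

[3, 13, 12]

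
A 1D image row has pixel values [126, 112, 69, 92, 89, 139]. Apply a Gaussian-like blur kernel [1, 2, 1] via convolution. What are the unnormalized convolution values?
Convolve image row [126, 112, 69, 92, 89, 139] with kernel [1, 2, 1]: y[0] = 126×1 = 126; y[1] = 126×2 + 112×1 = 364; y[2] = 126×1 + 112×2 + 69×1 = 419; y[3] = 112×1 + 69×2 + 92×1 = 342; y[4] = 69×1 + 92×2 + 89×1 = 342; y[5] = 92×1 + 89×2 + 139×1 = 409; y[6] = 89×1 + 139×2 = 367; y[7] = 139×1 = 139 → [126, 364, 419, 342, 342, 409, 367, 139]. Normalization factor = sum(kernel) = 4.

[126, 364, 419, 342, 342, 409, 367, 139]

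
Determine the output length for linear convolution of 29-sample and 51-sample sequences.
Linear/full convolution length: m + n - 1 = 29 + 51 - 1 = 79

79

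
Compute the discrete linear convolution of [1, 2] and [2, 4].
y[0] = 1×2 = 2; y[1] = 1×4 + 2×2 = 8; y[2] = 2×4 = 8

[2, 8, 8]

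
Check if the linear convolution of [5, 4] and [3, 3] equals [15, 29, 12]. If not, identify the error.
Recompute linear convolution of [5, 4] and [3, 3]: y[0] = 5×3 = 15; y[1] = 5×3 + 4×3 = 27; y[2] = 4×3 = 12 → [15, 27, 12]. Compare to given [15, 29, 12]: they differ at index 1: given 29, correct 27, so answer: No

No. Error at index 1: given 29, correct 27.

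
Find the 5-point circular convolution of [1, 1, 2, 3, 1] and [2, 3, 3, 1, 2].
Use y[k] = Σ_j a[j]·b[(k-j) mod 5]. y[0] = 1×2 + 1×2 + 2×1 + 3×3 + 1×3 = 18; y[1] = 1×3 + 1×2 + 2×2 + 3×1 + 1×3 = 15; y[2] = 1×3 + 1×3 + 2×2 + 3×2 + 1×1 = 17; y[3] = 1×1 + 1×3 + 2×3 + 3×2 + 1×2 = 18; y[4] = 1×2 + 1×1 + 2×3 + 3×3 + 1×2 = 20. Result: [18, 15, 17, 18, 20]

[18, 15, 17, 18, 20]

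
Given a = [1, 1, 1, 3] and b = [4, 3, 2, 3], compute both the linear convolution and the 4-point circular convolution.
Linear: y_lin[0] = 1×4 = 4; y_lin[1] = 1×3 + 1×4 = 7; y_lin[2] = 1×2 + 1×3 + 1×4 = 9; y_lin[3] = 1×3 + 1×2 + 1×3 + 3×4 = 20; y_lin[4] = 1×3 + 1×2 + 3×3 = 14; y_lin[5] = 1×3 + 3×2 = 9; y_lin[6] = 3×3 = 9 → [4, 7, 9, 20, 14, 9, 9]. Circular (length 4): y[0] = 1×4 + 1×3 + 1×2 + 3×3 = 18; y[1] = 1×3 + 1×4 + 1×3 + 3×2 = 16; y[2] = 1×2 + 1×3 + 1×4 + 3×3 = 18; y[3] = 1×3 + 1×2 + 1×3 + 3×4 = 20 → [18, 16, 18, 20]

Linear: [4, 7, 9, 20, 14, 9, 9], Circular: [18, 16, 18, 20]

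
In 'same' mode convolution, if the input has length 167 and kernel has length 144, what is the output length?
'Same' mode returns an output with the same length as the input: 167

167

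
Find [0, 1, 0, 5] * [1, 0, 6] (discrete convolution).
y[0] = 0×1 = 0; y[1] = 0×0 + 1×1 = 1; y[2] = 0×6 + 1×0 + 0×1 = 0; y[3] = 1×6 + 0×0 + 5×1 = 11; y[4] = 0×6 + 5×0 = 0; y[5] = 5×6 = 30

[0, 1, 0, 11, 0, 30]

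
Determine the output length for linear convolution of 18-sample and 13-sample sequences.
Linear/full convolution length: m + n - 1 = 18 + 13 - 1 = 30

30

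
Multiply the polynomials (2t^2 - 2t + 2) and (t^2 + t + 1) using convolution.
Ascending coefficients: a = [2, -2, 2], b = [1, 1, 1]. c[0] = 2×1 = 2; c[1] = 2×1 + -2×1 = 0; c[2] = 2×1 + -2×1 + 2×1 = 2; c[3] = -2×1 + 2×1 = 0; c[4] = 2×1 = 2. Result coefficients: [2, 0, 2, 0, 2] → 2t^4 + 2t^2 + 2

2t^4 + 2t^2 + 2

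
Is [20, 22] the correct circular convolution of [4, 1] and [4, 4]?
Recompute circular convolution of [4, 1] and [4, 4]: y[0] = 4×4 + 1×4 = 20; y[1] = 4×4 + 1×4 = 20 → [20, 20]. Compare to given [20, 22]: they differ at index 1: given 22, correct 20, so answer: No

No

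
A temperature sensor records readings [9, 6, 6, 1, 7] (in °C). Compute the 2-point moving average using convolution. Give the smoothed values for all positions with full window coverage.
2-point moving average kernel = [1, 1]. Apply in 'valid' mode (full window coverage): avg[0] = (9 + 6) / 2 = 7.5; avg[1] = (6 + 6) / 2 = 6.0; avg[2] = (6 + 1) / 2 = 3.5; avg[3] = (1 + 7) / 2 = 4.0. Smoothed values: [7.5, 6.0, 3.5, 4.0]

[7.5, 6.0, 3.5, 4.0]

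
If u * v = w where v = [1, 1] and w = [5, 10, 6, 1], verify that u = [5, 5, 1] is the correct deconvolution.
Forward-compute [5, 5, 1] * [1, 1]: w[0] = 5×1 = 5; w[1] = 5×1 + 5×1 = 10; w[2] = 5×1 + 1×1 = 6; w[3] = 1×1 = 1 → [5, 10, 6, 1]. Matches given w = [5, 10, 6, 1], so verified.

Verified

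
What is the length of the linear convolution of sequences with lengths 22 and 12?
Linear/full convolution length: m + n - 1 = 22 + 12 - 1 = 33

33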